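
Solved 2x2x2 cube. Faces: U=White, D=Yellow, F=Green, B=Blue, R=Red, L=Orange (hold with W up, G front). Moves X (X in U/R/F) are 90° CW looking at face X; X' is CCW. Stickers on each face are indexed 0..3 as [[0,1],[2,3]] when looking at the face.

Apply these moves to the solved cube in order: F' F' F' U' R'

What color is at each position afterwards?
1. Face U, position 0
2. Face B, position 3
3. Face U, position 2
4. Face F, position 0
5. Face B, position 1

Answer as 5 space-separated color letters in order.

After move 1 (F'): F=GGGG U=WWRR R=YRYR D=OOYY L=OWOW
After move 2 (F'): F=GGGG U=WWYY R=OROR D=WWYY L=OROR
After move 3 (F'): F=GGGG U=WWOO R=WRWR D=RRYY L=OYOY
After move 4 (U'): U=WOWO F=OYGG R=GGWR B=WRBB L=BBOY
After move 5 (R'): R=GRGW U=WBWW F=OOGO D=RYYG B=YRRB
Query 1: U[0] = W
Query 2: B[3] = B
Query 3: U[2] = W
Query 4: F[0] = O
Query 5: B[1] = R

Answer: W B W O R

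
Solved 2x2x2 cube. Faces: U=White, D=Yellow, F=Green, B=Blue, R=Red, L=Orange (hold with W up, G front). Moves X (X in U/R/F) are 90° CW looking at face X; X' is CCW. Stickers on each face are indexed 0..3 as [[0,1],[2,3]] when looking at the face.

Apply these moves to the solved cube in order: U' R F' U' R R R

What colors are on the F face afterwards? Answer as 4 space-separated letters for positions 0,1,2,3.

Answer: B R O R

Derivation:
After move 1 (U'): U=WWWW F=OOGG R=GGRR B=RRBB L=BBOO
After move 2 (R): R=RGRG U=WOWG F=OYGY D=YBYR B=WRWB
After move 3 (F'): F=YYOG U=WORR R=BGYG D=BOYR L=BGOW
After move 4 (U'): U=ORWR F=BGOG R=YYYG B=BGWB L=WROW
After move 5 (R): R=YYGY U=OGWG F=BOOR D=BWYB B=RGRB
After move 6 (R): R=GYYY U=OOWR F=BWOB D=BRYR B=GGGB
After move 7 (R): R=YGYY U=OWWB F=BROR D=BGYG B=RGOB
Query: F face = BROR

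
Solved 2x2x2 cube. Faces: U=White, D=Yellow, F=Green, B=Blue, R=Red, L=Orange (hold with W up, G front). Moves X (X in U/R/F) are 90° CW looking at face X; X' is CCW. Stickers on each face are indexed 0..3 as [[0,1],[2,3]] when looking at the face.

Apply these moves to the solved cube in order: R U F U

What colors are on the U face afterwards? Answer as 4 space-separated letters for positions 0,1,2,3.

After move 1 (R): R=RRRR U=WGWG F=GYGY D=YBYB B=WBWB
After move 2 (U): U=WWGG F=RRGY R=WBRR B=OOWB L=GYOO
After move 3 (F): F=GRYR U=WWOY R=GBGR D=RWYB L=GYOB
After move 4 (U): U=OWYW F=GBYR R=OOGR B=GYWB L=GROB
Query: U face = OWYW

Answer: O W Y W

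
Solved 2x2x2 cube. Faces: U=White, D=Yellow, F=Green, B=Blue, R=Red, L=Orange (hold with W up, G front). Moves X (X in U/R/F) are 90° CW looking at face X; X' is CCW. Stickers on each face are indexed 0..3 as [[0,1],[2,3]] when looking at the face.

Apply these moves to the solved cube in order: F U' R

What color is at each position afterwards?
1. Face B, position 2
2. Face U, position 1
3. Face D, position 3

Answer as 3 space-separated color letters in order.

After move 1 (F): F=GGGG U=WWOO R=WRWR D=RRYY L=OYOY
After move 2 (U'): U=WOWO F=OYGG R=GGWR B=WRBB L=BBOY
After move 3 (R): R=WGRG U=WYWG F=ORGY D=RBYW B=OROB
Query 1: B[2] = O
Query 2: U[1] = Y
Query 3: D[3] = W

Answer: O Y W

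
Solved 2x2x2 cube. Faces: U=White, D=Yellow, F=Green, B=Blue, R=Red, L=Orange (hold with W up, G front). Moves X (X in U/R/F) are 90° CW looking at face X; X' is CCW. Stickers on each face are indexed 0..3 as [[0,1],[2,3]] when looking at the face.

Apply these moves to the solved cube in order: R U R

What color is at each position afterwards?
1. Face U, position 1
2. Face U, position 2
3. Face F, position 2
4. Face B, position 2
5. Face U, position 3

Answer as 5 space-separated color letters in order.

Answer: R G G W Y

Derivation:
After move 1 (R): R=RRRR U=WGWG F=GYGY D=YBYB B=WBWB
After move 2 (U): U=WWGG F=RRGY R=WBRR B=OOWB L=GYOO
After move 3 (R): R=RWRB U=WRGY F=RBGB D=YWYO B=GOWB
Query 1: U[1] = R
Query 2: U[2] = G
Query 3: F[2] = G
Query 4: B[2] = W
Query 5: U[3] = Y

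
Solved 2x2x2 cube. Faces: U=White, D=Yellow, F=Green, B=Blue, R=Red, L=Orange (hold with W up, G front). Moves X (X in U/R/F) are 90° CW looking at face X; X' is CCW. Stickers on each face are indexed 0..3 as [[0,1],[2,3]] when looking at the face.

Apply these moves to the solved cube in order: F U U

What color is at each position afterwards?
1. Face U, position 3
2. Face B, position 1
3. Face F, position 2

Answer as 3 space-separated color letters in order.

Answer: W G G

Derivation:
After move 1 (F): F=GGGG U=WWOO R=WRWR D=RRYY L=OYOY
After move 2 (U): U=OWOW F=WRGG R=BBWR B=OYBB L=GGOY
After move 3 (U): U=OOWW F=BBGG R=OYWR B=GGBB L=WROY
Query 1: U[3] = W
Query 2: B[1] = G
Query 3: F[2] = G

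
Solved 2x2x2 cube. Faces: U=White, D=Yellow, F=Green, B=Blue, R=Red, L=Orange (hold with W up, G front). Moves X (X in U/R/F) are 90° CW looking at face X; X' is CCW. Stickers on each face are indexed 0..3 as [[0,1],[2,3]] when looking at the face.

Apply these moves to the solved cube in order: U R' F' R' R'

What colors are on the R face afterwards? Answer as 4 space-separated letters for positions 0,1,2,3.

Answer: R Y R R

Derivation:
After move 1 (U): U=WWWW F=RRGG R=BBRR B=OOBB L=GGOO
After move 2 (R'): R=BRBR U=WBWO F=RWGW D=YRYG B=YOYB
After move 3 (F'): F=WWRG U=WBBB R=RRYR D=GOYG L=GOOW
After move 4 (R'): R=RRRY U=WYBY F=WBRB D=GWYG B=GOOB
After move 5 (R'): R=RYRR U=WOBG F=WYRY D=GBYB B=GOWB
Query: R face = RYRR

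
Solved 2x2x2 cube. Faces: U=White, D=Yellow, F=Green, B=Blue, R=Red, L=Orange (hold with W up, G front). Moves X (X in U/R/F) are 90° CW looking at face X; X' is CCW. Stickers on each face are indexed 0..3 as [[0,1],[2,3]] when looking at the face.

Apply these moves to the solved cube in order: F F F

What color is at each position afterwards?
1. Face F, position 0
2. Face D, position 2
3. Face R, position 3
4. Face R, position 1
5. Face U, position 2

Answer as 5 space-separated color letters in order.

After move 1 (F): F=GGGG U=WWOO R=WRWR D=RRYY L=OYOY
After move 2 (F): F=GGGG U=WWYY R=OROR D=WWYY L=OROR
After move 3 (F): F=GGGG U=WWRR R=YRYR D=OOYY L=OWOW
Query 1: F[0] = G
Query 2: D[2] = Y
Query 3: R[3] = R
Query 4: R[1] = R
Query 5: U[2] = R

Answer: G Y R R R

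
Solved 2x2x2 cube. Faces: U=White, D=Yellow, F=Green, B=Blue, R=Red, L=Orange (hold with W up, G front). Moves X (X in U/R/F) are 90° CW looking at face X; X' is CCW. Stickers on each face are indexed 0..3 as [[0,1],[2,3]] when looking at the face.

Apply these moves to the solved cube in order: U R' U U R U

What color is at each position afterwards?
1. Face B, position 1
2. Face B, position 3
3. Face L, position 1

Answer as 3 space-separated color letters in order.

After move 1 (U): U=WWWW F=RRGG R=BBRR B=OOBB L=GGOO
After move 2 (R'): R=BRBR U=WBWO F=RWGW D=YRYG B=YOYB
After move 3 (U): U=WWOB F=BRGW R=YOBR B=GGYB L=RWOO
After move 4 (U): U=OWBW F=YOGW R=GGBR B=RWYB L=BROO
After move 5 (R): R=BGRG U=OOBW F=YRGG D=YYYR B=WWWB
After move 6 (U): U=BOWO F=BGGG R=WWRG B=BRWB L=YROO
Query 1: B[1] = R
Query 2: B[3] = B
Query 3: L[1] = R

Answer: R B R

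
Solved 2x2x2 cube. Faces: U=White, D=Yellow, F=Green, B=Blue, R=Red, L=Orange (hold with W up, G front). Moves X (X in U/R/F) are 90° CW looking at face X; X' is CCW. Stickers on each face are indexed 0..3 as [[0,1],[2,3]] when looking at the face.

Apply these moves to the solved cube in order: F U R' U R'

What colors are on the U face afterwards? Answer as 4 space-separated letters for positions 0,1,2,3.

After move 1 (F): F=GGGG U=WWOO R=WRWR D=RRYY L=OYOY
After move 2 (U): U=OWOW F=WRGG R=BBWR B=OYBB L=GGOY
After move 3 (R'): R=BRBW U=OBOO F=WWGW D=RRYG B=YYRB
After move 4 (U): U=OOOB F=BRGW R=YYBW B=GGRB L=WWOY
After move 5 (R'): R=YWYB U=OROG F=BOGB D=RRYW B=GGRB
Query: U face = OROG

Answer: O R O G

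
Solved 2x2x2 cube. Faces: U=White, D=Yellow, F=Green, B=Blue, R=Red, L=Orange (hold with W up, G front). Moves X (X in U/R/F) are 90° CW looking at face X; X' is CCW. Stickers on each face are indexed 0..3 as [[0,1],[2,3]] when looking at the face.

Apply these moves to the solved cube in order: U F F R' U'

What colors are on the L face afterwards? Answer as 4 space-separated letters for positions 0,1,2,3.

After move 1 (U): U=WWWW F=RRGG R=BBRR B=OOBB L=GGOO
After move 2 (F): F=GRGR U=WWOG R=WBWR D=RBYY L=GYOY
After move 3 (F): F=GGRR U=WWYY R=OBGR D=WWYY L=GROB
After move 4 (R'): R=BROG U=WBYO F=GWRY D=WGYR B=YOWB
After move 5 (U'): U=BOWY F=GRRY R=GWOG B=BRWB L=YOOB
Query: L face = YOOB

Answer: Y O O B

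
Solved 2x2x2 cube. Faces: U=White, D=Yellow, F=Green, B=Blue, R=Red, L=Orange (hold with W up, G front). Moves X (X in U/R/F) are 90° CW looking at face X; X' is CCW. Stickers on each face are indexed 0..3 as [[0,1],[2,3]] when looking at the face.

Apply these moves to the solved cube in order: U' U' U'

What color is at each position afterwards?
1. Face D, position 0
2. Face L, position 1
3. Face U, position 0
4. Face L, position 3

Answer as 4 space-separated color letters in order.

Answer: Y G W O

Derivation:
After move 1 (U'): U=WWWW F=OOGG R=GGRR B=RRBB L=BBOO
After move 2 (U'): U=WWWW F=BBGG R=OORR B=GGBB L=RROO
After move 3 (U'): U=WWWW F=RRGG R=BBRR B=OOBB L=GGOO
Query 1: D[0] = Y
Query 2: L[1] = G
Query 3: U[0] = W
Query 4: L[3] = O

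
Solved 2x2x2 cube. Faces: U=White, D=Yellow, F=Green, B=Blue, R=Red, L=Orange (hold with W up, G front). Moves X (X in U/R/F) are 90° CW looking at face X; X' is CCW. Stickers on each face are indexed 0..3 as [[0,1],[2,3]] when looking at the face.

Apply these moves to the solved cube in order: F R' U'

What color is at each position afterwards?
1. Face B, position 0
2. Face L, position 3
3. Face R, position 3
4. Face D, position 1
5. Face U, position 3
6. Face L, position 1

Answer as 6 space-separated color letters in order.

Answer: R Y W G O B

Derivation:
After move 1 (F): F=GGGG U=WWOO R=WRWR D=RRYY L=OYOY
After move 2 (R'): R=RRWW U=WBOB F=GWGO D=RGYG B=YBRB
After move 3 (U'): U=BBWO F=OYGO R=GWWW B=RRRB L=YBOY
Query 1: B[0] = R
Query 2: L[3] = Y
Query 3: R[3] = W
Query 4: D[1] = G
Query 5: U[3] = O
Query 6: L[1] = B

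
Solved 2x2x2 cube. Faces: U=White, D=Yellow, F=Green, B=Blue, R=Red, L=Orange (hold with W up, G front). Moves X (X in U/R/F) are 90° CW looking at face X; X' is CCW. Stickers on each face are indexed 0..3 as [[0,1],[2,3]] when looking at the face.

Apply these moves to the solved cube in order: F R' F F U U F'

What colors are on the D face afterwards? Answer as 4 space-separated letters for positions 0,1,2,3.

Answer: R R Y G

Derivation:
After move 1 (F): F=GGGG U=WWOO R=WRWR D=RRYY L=OYOY
After move 2 (R'): R=RRWW U=WBOB F=GWGO D=RGYG B=YBRB
After move 3 (F): F=GGOW U=WBYY R=ORBW D=WRYG L=OROG
After move 4 (F): F=OGWG U=WBGR R=YRYW D=BOYG L=OWOR
After move 5 (U): U=GWRB F=YRWG R=YBYW B=OWRB L=OGOR
After move 6 (U): U=RGBW F=YBWG R=OWYW B=OGRB L=YROR
After move 7 (F'): F=BGYW U=RGOY R=OWBW D=RRYG L=YWOB
Query: D face = RRYG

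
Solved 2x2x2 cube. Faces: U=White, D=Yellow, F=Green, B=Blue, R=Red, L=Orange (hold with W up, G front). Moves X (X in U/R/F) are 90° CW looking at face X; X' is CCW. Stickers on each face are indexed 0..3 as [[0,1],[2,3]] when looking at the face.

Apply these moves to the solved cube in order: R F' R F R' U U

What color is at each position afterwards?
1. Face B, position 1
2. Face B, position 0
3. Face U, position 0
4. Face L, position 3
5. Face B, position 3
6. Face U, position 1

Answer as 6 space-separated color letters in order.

Answer: Y G R W B W

Derivation:
After move 1 (R): R=RRRR U=WGWG F=GYGY D=YBYB B=WBWB
After move 2 (F'): F=YYGG U=WGRR R=BRYR D=OOYB L=OGOW
After move 3 (R): R=YBRR U=WYRG F=YOGB D=OWYW B=RBGB
After move 4 (F): F=GYBO U=WYWG R=RBGR D=RYYW L=OOOW
After move 5 (R'): R=BRRG U=WGWR F=GYBG D=RYYO B=WBYB
After move 6 (U): U=WWRG F=BRBG R=WBRG B=OOYB L=GYOW
After move 7 (U): U=RWGW F=WBBG R=OORG B=GYYB L=BROW
Query 1: B[1] = Y
Query 2: B[0] = G
Query 3: U[0] = R
Query 4: L[3] = W
Query 5: B[3] = B
Query 6: U[1] = W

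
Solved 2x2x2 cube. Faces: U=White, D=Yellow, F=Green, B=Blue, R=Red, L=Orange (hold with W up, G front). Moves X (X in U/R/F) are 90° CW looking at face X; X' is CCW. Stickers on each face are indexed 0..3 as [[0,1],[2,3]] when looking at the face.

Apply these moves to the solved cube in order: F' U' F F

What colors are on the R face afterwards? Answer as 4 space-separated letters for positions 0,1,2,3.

Answer: W G B R

Derivation:
After move 1 (F'): F=GGGG U=WWRR R=YRYR D=OOYY L=OWOW
After move 2 (U'): U=WRWR F=OWGG R=GGYR B=YRBB L=BBOW
After move 3 (F): F=GOGW U=WRWB R=WGRR D=YGYY L=BOOO
After move 4 (F): F=GGWO U=WROO R=WGBR D=RWYY L=BYOG
Query: R face = WGBR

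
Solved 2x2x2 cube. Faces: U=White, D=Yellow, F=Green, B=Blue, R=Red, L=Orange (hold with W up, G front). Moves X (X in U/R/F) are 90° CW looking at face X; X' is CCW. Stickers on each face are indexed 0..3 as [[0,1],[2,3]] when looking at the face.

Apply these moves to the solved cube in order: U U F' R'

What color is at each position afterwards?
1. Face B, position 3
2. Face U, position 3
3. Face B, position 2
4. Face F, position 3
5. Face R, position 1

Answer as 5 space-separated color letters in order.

After move 1 (U): U=WWWW F=RRGG R=BBRR B=OOBB L=GGOO
After move 2 (U): U=WWWW F=BBGG R=OORR B=GGBB L=RROO
After move 3 (F'): F=BGBG U=WWOR R=YOYR D=ROYY L=RWOW
After move 4 (R'): R=ORYY U=WBOG F=BWBR D=RGYG B=YGOB
Query 1: B[3] = B
Query 2: U[3] = G
Query 3: B[2] = O
Query 4: F[3] = R
Query 5: R[1] = R

Answer: B G O R R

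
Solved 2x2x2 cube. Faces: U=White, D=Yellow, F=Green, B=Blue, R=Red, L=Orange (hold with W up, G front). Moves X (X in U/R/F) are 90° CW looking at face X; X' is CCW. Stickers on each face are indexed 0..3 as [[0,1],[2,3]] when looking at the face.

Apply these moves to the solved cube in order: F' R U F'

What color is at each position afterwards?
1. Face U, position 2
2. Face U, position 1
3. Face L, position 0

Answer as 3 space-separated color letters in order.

After move 1 (F'): F=GGGG U=WWRR R=YRYR D=OOYY L=OWOW
After move 2 (R): R=YYRR U=WGRG F=GOGY D=OBYB B=RBWB
After move 3 (U): U=RWGG F=YYGY R=RBRR B=OWWB L=GOOW
After move 4 (F'): F=YYYG U=RWRR R=BBOR D=OWYB L=GGOG
Query 1: U[2] = R
Query 2: U[1] = W
Query 3: L[0] = G

Answer: R W G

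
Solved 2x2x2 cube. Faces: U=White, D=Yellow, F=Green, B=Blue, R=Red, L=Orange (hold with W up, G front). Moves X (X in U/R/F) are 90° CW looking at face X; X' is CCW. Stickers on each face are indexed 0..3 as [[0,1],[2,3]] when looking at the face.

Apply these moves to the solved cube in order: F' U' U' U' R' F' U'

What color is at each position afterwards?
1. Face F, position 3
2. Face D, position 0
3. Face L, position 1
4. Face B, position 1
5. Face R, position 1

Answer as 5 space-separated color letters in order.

After move 1 (F'): F=GGGG U=WWRR R=YRYR D=OOYY L=OWOW
After move 2 (U'): U=WRWR F=OWGG R=GGYR B=YRBB L=BBOW
After move 3 (U'): U=RRWW F=BBGG R=OWYR B=GGBB L=YROW
After move 4 (U'): U=RWRW F=YRGG R=BBYR B=OWBB L=GGOW
After move 5 (R'): R=BRBY U=RBRO F=YWGW D=ORYG B=YWOB
After move 6 (F'): F=WWYG U=RBBB R=RROY D=GWYG L=GOOR
After move 7 (U'): U=BBRB F=GOYG R=WWOY B=RROB L=YWOR
Query 1: F[3] = G
Query 2: D[0] = G
Query 3: L[1] = W
Query 4: B[1] = R
Query 5: R[1] = W

Answer: G G W R W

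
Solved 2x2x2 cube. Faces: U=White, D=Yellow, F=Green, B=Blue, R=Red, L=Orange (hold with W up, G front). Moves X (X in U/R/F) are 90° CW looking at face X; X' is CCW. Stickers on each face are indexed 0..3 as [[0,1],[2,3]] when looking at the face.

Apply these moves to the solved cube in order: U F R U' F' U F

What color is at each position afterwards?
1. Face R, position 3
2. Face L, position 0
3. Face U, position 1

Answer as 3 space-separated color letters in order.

Answer: B Y R

Derivation:
After move 1 (U): U=WWWW F=RRGG R=BBRR B=OOBB L=GGOO
After move 2 (F): F=GRGR U=WWOG R=WBWR D=RBYY L=GYOY
After move 3 (R): R=WWRB U=WROR F=GBGY D=RBYO B=GOWB
After move 4 (U'): U=RRWO F=GYGY R=GBRB B=WWWB L=GOOY
After move 5 (F'): F=YYGG U=RRGR R=BBRB D=OYYO L=GOOW
After move 6 (U): U=GRRR F=BBGG R=WWRB B=GOWB L=YYOW
After move 7 (F): F=GBGB U=GRWY R=RWRB D=RWYO L=YOOY
Query 1: R[3] = B
Query 2: L[0] = Y
Query 3: U[1] = R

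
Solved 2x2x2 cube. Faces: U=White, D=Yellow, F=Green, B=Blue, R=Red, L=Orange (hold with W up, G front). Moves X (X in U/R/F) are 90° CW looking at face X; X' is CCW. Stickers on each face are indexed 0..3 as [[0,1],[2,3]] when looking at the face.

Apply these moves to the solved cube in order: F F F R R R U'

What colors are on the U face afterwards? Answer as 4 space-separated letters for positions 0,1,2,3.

Answer: B B W R

Derivation:
After move 1 (F): F=GGGG U=WWOO R=WRWR D=RRYY L=OYOY
After move 2 (F): F=GGGG U=WWYY R=OROR D=WWYY L=OROR
After move 3 (F): F=GGGG U=WWRR R=YRYR D=OOYY L=OWOW
After move 4 (R): R=YYRR U=WGRG F=GOGY D=OBYB B=RBWB
After move 5 (R): R=RYRY U=WORY F=GBGB D=OWYR B=GBGB
After move 6 (R): R=RRYY U=WBRB F=GWGR D=OGYG B=YBOB
After move 7 (U'): U=BBWR F=OWGR R=GWYY B=RROB L=YBOW
Query: U face = BBWR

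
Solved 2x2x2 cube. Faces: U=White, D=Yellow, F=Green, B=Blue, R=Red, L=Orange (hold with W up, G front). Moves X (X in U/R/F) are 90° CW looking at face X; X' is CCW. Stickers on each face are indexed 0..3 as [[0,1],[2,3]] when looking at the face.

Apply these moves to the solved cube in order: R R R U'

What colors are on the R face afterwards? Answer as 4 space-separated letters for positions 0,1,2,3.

Answer: G W R R

Derivation:
After move 1 (R): R=RRRR U=WGWG F=GYGY D=YBYB B=WBWB
After move 2 (R): R=RRRR U=WYWY F=GBGB D=YWYW B=GBGB
After move 3 (R): R=RRRR U=WBWB F=GWGW D=YGYG B=YBYB
After move 4 (U'): U=BBWW F=OOGW R=GWRR B=RRYB L=YBOO
Query: R face = GWRR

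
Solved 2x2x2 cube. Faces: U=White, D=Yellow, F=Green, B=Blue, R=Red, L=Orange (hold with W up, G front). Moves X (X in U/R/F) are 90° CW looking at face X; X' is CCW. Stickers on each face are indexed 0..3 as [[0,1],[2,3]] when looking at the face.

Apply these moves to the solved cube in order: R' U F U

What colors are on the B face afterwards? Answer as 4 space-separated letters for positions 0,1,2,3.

After move 1 (R'): R=RRRR U=WBWB F=GWGW D=YGYG B=YBYB
After move 2 (U): U=WWBB F=RRGW R=YBRR B=OOYB L=GWOO
After move 3 (F): F=GRWR U=WWOW R=BBBR D=RYYG L=GYOG
After move 4 (U): U=OWWW F=BBWR R=OOBR B=GYYB L=GROG
Query: B face = GYYB

Answer: G Y Y B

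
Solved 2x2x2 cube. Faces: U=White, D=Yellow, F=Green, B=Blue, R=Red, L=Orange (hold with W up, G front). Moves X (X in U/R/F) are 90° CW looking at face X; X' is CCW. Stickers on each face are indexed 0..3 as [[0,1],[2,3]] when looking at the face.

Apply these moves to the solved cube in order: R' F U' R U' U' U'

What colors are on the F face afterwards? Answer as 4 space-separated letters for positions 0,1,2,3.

After move 1 (R'): R=RRRR U=WBWB F=GWGW D=YGYG B=YBYB
After move 2 (F): F=GGWW U=WBOO R=WRBR D=RRYG L=OYOG
After move 3 (U'): U=BOWO F=OYWW R=GGBR B=WRYB L=YBOG
After move 4 (R): R=BGRG U=BYWW F=ORWG D=RYYW B=OROB
After move 5 (U'): U=YWBW F=YBWG R=ORRG B=BGOB L=OROG
After move 6 (U'): U=WWYB F=ORWG R=YBRG B=OROB L=BGOG
After move 7 (U'): U=WBWY F=BGWG R=ORRG B=YBOB L=OROG
Query: F face = BGWG

Answer: B G W G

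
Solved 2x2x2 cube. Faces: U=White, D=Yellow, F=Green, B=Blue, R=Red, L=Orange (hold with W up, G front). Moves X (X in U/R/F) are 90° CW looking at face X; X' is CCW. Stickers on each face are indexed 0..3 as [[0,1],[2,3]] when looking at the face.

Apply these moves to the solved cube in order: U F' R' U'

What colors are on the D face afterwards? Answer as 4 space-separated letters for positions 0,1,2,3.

After move 1 (U): U=WWWW F=RRGG R=BBRR B=OOBB L=GGOO
After move 2 (F'): F=RGRG U=WWBR R=YBYR D=GOYY L=GWOW
After move 3 (R'): R=BRYY U=WBBO F=RWRR D=GGYG B=YOOB
After move 4 (U'): U=BOWB F=GWRR R=RWYY B=BROB L=YOOW
Query: D face = GGYG

Answer: G G Y G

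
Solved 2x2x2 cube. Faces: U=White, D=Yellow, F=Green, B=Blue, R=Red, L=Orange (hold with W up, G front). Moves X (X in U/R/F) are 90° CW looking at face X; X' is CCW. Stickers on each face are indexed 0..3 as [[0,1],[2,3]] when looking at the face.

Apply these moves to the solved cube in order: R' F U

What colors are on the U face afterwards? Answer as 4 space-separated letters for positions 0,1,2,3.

Answer: O W O B

Derivation:
After move 1 (R'): R=RRRR U=WBWB F=GWGW D=YGYG B=YBYB
After move 2 (F): F=GGWW U=WBOO R=WRBR D=RRYG L=OYOG
After move 3 (U): U=OWOB F=WRWW R=YBBR B=OYYB L=GGOG
Query: U face = OWOB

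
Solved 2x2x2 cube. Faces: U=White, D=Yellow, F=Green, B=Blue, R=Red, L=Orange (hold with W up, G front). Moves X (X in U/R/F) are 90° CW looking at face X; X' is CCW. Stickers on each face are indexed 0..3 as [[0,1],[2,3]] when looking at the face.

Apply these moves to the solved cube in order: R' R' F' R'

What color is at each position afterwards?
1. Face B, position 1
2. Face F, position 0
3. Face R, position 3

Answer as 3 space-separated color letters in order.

After move 1 (R'): R=RRRR U=WBWB F=GWGW D=YGYG B=YBYB
After move 2 (R'): R=RRRR U=WYWY F=GBGB D=YWYW B=GBGB
After move 3 (F'): F=BBGG U=WYRR R=WRYR D=OOYW L=OYOW
After move 4 (R'): R=RRWY U=WGRG F=BYGR D=OBYG B=WBOB
Query 1: B[1] = B
Query 2: F[0] = B
Query 3: R[3] = Y

Answer: B B Y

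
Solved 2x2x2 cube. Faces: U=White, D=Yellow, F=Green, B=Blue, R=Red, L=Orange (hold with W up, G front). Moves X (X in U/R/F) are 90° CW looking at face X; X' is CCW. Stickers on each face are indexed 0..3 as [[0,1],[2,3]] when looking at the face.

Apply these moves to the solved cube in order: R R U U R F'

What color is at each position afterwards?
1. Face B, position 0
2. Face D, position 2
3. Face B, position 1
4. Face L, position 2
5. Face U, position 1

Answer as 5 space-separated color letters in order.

Answer: W Y B O B

Derivation:
After move 1 (R): R=RRRR U=WGWG F=GYGY D=YBYB B=WBWB
After move 2 (R): R=RRRR U=WYWY F=GBGB D=YWYW B=GBGB
After move 3 (U): U=WWYY F=RRGB R=GBRR B=OOGB L=GBOO
After move 4 (U): U=YWYW F=GBGB R=OORR B=GBGB L=RROO
After move 5 (R): R=RORO U=YBYB F=GWGW D=YGYG B=WBWB
After move 6 (F'): F=WWGG U=YBRR R=GOYO D=ROYG L=RBOY
Query 1: B[0] = W
Query 2: D[2] = Y
Query 3: B[1] = B
Query 4: L[2] = O
Query 5: U[1] = B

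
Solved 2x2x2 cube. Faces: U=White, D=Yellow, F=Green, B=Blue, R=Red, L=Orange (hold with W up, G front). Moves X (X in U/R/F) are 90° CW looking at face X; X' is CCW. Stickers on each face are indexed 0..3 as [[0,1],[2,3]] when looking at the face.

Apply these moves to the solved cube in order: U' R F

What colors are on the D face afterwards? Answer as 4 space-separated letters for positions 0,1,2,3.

Answer: R R Y R

Derivation:
After move 1 (U'): U=WWWW F=OOGG R=GGRR B=RRBB L=BBOO
After move 2 (R): R=RGRG U=WOWG F=OYGY D=YBYR B=WRWB
After move 3 (F): F=GOYY U=WOOB R=WGGG D=RRYR L=BYOB
Query: D face = RRYR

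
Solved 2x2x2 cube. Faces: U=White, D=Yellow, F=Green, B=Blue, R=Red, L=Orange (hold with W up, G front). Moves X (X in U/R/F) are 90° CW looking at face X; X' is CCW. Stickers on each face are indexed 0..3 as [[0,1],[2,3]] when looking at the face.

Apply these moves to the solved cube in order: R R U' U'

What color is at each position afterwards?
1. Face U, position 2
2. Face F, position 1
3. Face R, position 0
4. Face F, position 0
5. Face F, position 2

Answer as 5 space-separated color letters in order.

After move 1 (R): R=RRRR U=WGWG F=GYGY D=YBYB B=WBWB
After move 2 (R): R=RRRR U=WYWY F=GBGB D=YWYW B=GBGB
After move 3 (U'): U=YYWW F=OOGB R=GBRR B=RRGB L=GBOO
After move 4 (U'): U=YWYW F=GBGB R=OORR B=GBGB L=RROO
Query 1: U[2] = Y
Query 2: F[1] = B
Query 3: R[0] = O
Query 4: F[0] = G
Query 5: F[2] = G

Answer: Y B O G G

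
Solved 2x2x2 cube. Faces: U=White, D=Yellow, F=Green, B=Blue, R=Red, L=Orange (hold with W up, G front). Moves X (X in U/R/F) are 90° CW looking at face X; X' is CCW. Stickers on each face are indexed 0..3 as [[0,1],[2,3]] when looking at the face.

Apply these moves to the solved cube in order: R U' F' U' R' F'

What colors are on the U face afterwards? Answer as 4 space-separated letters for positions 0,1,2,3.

Answer: G W Y O

Derivation:
After move 1 (R): R=RRRR U=WGWG F=GYGY D=YBYB B=WBWB
After move 2 (U'): U=GGWW F=OOGY R=GYRR B=RRWB L=WBOO
After move 3 (F'): F=OYOG U=GGGR R=BYYR D=BOYB L=WWOW
After move 4 (U'): U=GRGG F=WWOG R=OYYR B=BYWB L=RROW
After move 5 (R'): R=YROY U=GWGB F=WROG D=BWYG B=BYOB
After move 6 (F'): F=RGWO U=GWYO R=WRBY D=RWYG L=RBOG
Query: U face = GWYO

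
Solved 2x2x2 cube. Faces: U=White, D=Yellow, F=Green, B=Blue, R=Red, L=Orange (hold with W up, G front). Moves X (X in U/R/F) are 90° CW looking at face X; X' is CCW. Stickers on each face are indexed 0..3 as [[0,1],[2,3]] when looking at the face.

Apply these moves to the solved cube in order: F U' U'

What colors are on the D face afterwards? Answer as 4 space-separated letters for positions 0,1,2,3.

After move 1 (F): F=GGGG U=WWOO R=WRWR D=RRYY L=OYOY
After move 2 (U'): U=WOWO F=OYGG R=GGWR B=WRBB L=BBOY
After move 3 (U'): U=OOWW F=BBGG R=OYWR B=GGBB L=WROY
Query: D face = RRYY

Answer: R R Y Y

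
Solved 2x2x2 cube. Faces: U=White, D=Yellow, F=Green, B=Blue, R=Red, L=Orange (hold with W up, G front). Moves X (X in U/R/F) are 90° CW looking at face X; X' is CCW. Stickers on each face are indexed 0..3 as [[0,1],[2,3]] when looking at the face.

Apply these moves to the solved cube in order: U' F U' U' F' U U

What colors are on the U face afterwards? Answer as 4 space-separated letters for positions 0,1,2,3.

After move 1 (U'): U=WWWW F=OOGG R=GGRR B=RRBB L=BBOO
After move 2 (F): F=GOGO U=WWOB R=WGWR D=RGYY L=BYOY
After move 3 (U'): U=WBWO F=BYGO R=GOWR B=WGBB L=RROY
After move 4 (U'): U=BOWW F=RRGO R=BYWR B=GOBB L=WGOY
After move 5 (F'): F=RORG U=BOBW R=GYRR D=GYYY L=WWOW
After move 6 (U): U=BBWO F=GYRG R=GORR B=WWBB L=ROOW
After move 7 (U): U=WBOB F=GORG R=WWRR B=ROBB L=GYOW
Query: U face = WBOB

Answer: W B O B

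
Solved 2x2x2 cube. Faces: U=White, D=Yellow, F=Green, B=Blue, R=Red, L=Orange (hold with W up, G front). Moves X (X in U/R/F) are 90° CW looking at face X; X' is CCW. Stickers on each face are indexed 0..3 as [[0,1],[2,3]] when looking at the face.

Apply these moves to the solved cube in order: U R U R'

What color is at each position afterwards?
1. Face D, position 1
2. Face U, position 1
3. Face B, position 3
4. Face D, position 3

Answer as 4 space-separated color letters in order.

Answer: B W B Y

Derivation:
After move 1 (U): U=WWWW F=RRGG R=BBRR B=OOBB L=GGOO
After move 2 (R): R=RBRB U=WRWG F=RYGY D=YBYO B=WOWB
After move 3 (U): U=WWGR F=RBGY R=WORB B=GGWB L=RYOO
After move 4 (R'): R=OBWR U=WWGG F=RWGR D=YBYY B=OGBB
Query 1: D[1] = B
Query 2: U[1] = W
Query 3: B[3] = B
Query 4: D[3] = Y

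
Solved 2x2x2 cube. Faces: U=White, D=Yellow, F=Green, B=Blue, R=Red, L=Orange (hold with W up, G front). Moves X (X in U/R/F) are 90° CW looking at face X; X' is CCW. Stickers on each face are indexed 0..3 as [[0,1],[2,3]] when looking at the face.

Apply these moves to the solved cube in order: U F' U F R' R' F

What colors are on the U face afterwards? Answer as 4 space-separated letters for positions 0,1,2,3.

Answer: B O O G

Derivation:
After move 1 (U): U=WWWW F=RRGG R=BBRR B=OOBB L=GGOO
After move 2 (F'): F=RGRG U=WWBR R=YBYR D=GOYY L=GWOW
After move 3 (U): U=BWRW F=YBRG R=OOYR B=GWBB L=RGOW
After move 4 (F): F=RYGB U=BWWG R=ROWR D=YOYY L=RGOO
After move 5 (R'): R=ORRW U=BBWG F=RWGG D=YYYB B=YWOB
After move 6 (R'): R=RWOR U=BOWY F=RBGG D=YWYG B=BWYB
After move 7 (F): F=GRGB U=BOOG R=WWYR D=ORYG L=RYOW
Query: U face = BOOG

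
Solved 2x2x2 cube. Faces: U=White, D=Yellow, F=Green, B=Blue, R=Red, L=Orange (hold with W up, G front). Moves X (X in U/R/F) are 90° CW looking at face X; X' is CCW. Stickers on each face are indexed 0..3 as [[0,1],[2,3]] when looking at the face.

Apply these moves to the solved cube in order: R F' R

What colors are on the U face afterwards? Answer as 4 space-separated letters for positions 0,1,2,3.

After move 1 (R): R=RRRR U=WGWG F=GYGY D=YBYB B=WBWB
After move 2 (F'): F=YYGG U=WGRR R=BRYR D=OOYB L=OGOW
After move 3 (R): R=YBRR U=WYRG F=YOGB D=OWYW B=RBGB
Query: U face = WYRG

Answer: W Y R G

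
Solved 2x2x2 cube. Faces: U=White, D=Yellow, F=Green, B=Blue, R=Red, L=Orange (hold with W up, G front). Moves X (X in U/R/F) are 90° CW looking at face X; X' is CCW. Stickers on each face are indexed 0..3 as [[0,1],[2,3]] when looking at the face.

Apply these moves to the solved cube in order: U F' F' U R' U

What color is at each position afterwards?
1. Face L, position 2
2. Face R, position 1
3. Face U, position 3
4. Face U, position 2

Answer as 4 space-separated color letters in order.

Answer: O R B G

Derivation:
After move 1 (U): U=WWWW F=RRGG R=BBRR B=OOBB L=GGOO
After move 2 (F'): F=RGRG U=WWBR R=YBYR D=GOYY L=GWOW
After move 3 (F'): F=GGRR U=WWYY R=OBGR D=WWYY L=GROB
After move 4 (U): U=YWYW F=OBRR R=OOGR B=GRBB L=GGOB
After move 5 (R'): R=OROG U=YBYG F=OWRW D=WBYR B=YRWB
After move 6 (U): U=YYGB F=ORRW R=YROG B=GGWB L=OWOB
Query 1: L[2] = O
Query 2: R[1] = R
Query 3: U[3] = B
Query 4: U[2] = G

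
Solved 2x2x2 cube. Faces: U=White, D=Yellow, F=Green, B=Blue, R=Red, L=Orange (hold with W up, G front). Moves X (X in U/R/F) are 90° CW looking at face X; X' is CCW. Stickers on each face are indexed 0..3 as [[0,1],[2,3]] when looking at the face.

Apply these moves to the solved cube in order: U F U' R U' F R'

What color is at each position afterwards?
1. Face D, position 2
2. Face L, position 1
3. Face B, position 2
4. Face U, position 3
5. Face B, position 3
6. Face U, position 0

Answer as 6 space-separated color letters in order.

Answer: Y R G W B Y

Derivation:
After move 1 (U): U=WWWW F=RRGG R=BBRR B=OOBB L=GGOO
After move 2 (F): F=GRGR U=WWOG R=WBWR D=RBYY L=GYOY
After move 3 (U'): U=WGWO F=GYGR R=GRWR B=WBBB L=OOOY
After move 4 (R): R=WGRR U=WYWR F=GBGY D=RBYW B=OBGB
After move 5 (U'): U=YRWW F=OOGY R=GBRR B=WGGB L=OBOY
After move 6 (F): F=GOYO U=YRYB R=WBWR D=RGYW L=OROB
After move 7 (R'): R=BRWW U=YGYW F=GRYB D=ROYO B=WGGB
Query 1: D[2] = Y
Query 2: L[1] = R
Query 3: B[2] = G
Query 4: U[3] = W
Query 5: B[3] = B
Query 6: U[0] = Y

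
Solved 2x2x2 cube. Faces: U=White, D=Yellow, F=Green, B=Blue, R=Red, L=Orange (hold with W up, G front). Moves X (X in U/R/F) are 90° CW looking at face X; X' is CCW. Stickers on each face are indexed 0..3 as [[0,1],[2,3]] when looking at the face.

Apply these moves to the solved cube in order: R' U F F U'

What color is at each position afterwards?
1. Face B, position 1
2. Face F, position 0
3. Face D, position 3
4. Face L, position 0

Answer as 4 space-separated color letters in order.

Answer: B G G O

Derivation:
After move 1 (R'): R=RRRR U=WBWB F=GWGW D=YGYG B=YBYB
After move 2 (U): U=WWBB F=RRGW R=YBRR B=OOYB L=GWOO
After move 3 (F): F=GRWR U=WWOW R=BBBR D=RYYG L=GYOG
After move 4 (F): F=WGRR U=WWGY R=OBWR D=BBYG L=GROY
After move 5 (U'): U=WYWG F=GRRR R=WGWR B=OBYB L=OOOY
Query 1: B[1] = B
Query 2: F[0] = G
Query 3: D[3] = G
Query 4: L[0] = O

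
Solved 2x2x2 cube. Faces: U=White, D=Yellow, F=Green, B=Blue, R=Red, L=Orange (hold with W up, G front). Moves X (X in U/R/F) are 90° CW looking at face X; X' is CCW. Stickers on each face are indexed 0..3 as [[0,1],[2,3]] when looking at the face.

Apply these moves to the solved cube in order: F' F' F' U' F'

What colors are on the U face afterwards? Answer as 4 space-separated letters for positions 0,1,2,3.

After move 1 (F'): F=GGGG U=WWRR R=YRYR D=OOYY L=OWOW
After move 2 (F'): F=GGGG U=WWYY R=OROR D=WWYY L=OROR
After move 3 (F'): F=GGGG U=WWOO R=WRWR D=RRYY L=OYOY
After move 4 (U'): U=WOWO F=OYGG R=GGWR B=WRBB L=BBOY
After move 5 (F'): F=YGOG U=WOGW R=RGRR D=BYYY L=BOOW
Query: U face = WOGW

Answer: W O G W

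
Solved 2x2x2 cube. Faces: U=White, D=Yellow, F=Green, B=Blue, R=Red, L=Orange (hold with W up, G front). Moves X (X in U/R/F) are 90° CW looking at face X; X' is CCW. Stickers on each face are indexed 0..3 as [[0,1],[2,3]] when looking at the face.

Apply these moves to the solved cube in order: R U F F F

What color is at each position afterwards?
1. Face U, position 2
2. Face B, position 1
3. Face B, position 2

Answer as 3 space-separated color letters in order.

Answer: W O W

Derivation:
After move 1 (R): R=RRRR U=WGWG F=GYGY D=YBYB B=WBWB
After move 2 (U): U=WWGG F=RRGY R=WBRR B=OOWB L=GYOO
After move 3 (F): F=GRYR U=WWOY R=GBGR D=RWYB L=GYOB
After move 4 (F): F=YGRR U=WWBY R=OBYR D=GGYB L=GROW
After move 5 (F): F=RYRG U=WWWR R=BBYR D=YOYB L=GGOG
Query 1: U[2] = W
Query 2: B[1] = O
Query 3: B[2] = W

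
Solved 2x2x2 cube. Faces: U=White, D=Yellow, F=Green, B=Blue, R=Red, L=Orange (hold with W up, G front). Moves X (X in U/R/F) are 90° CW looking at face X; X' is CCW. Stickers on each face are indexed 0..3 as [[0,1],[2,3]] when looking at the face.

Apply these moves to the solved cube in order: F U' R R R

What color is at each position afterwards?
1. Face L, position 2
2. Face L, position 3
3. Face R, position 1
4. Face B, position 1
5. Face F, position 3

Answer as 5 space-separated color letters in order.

After move 1 (F): F=GGGG U=WWOO R=WRWR D=RRYY L=OYOY
After move 2 (U'): U=WOWO F=OYGG R=GGWR B=WRBB L=BBOY
After move 3 (R): R=WGRG U=WYWG F=ORGY D=RBYW B=OROB
After move 4 (R): R=RWGG U=WRWY F=OBGW D=ROYO B=GRYB
After move 5 (R): R=GRGW U=WBWW F=OOGO D=RYYG B=YRRB
Query 1: L[2] = O
Query 2: L[3] = Y
Query 3: R[1] = R
Query 4: B[1] = R
Query 5: F[3] = O

Answer: O Y R R O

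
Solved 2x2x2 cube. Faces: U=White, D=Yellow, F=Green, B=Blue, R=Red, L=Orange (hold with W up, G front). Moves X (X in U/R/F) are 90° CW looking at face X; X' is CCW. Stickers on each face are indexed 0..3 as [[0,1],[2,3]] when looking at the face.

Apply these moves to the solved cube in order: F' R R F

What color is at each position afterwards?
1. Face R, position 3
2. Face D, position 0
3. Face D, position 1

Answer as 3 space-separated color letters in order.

After move 1 (F'): F=GGGG U=WWRR R=YRYR D=OOYY L=OWOW
After move 2 (R): R=YYRR U=WGRG F=GOGY D=OBYB B=RBWB
After move 3 (R): R=RYRY U=WORY F=GBGB D=OWYR B=GBGB
After move 4 (F): F=GGBB U=WOWW R=RYYY D=RRYR L=OOOW
Query 1: R[3] = Y
Query 2: D[0] = R
Query 3: D[1] = R

Answer: Y R R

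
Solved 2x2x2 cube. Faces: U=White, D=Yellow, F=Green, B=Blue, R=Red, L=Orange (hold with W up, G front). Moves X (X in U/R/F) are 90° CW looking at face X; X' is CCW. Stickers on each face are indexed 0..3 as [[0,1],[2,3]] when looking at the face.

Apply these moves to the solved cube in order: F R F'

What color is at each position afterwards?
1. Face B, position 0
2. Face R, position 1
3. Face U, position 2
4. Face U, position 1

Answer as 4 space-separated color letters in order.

After move 1 (F): F=GGGG U=WWOO R=WRWR D=RRYY L=OYOY
After move 2 (R): R=WWRR U=WGOG F=GRGY D=RBYB B=OBWB
After move 3 (F'): F=RYGG U=WGWR R=BWRR D=YYYB L=OGOO
Query 1: B[0] = O
Query 2: R[1] = W
Query 3: U[2] = W
Query 4: U[1] = G

Answer: O W W G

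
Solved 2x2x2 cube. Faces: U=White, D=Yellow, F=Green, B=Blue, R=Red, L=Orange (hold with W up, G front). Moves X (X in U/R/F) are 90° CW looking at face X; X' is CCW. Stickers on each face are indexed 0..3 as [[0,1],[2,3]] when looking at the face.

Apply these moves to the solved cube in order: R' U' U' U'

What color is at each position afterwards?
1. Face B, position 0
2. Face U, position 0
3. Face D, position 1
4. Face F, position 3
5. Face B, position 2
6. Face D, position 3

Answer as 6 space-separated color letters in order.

Answer: O W G W Y G

Derivation:
After move 1 (R'): R=RRRR U=WBWB F=GWGW D=YGYG B=YBYB
After move 2 (U'): U=BBWW F=OOGW R=GWRR B=RRYB L=YBOO
After move 3 (U'): U=BWBW F=YBGW R=OORR B=GWYB L=RROO
After move 4 (U'): U=WWBB F=RRGW R=YBRR B=OOYB L=GWOO
Query 1: B[0] = O
Query 2: U[0] = W
Query 3: D[1] = G
Query 4: F[3] = W
Query 5: B[2] = Y
Query 6: D[3] = G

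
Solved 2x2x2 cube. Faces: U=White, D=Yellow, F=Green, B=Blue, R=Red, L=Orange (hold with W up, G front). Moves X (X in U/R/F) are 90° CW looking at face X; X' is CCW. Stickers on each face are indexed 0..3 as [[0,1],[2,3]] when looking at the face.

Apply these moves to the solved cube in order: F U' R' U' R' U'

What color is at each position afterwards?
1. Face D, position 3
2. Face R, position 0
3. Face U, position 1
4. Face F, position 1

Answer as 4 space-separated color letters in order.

Answer: O B G R

Derivation:
After move 1 (F): F=GGGG U=WWOO R=WRWR D=RRYY L=OYOY
After move 2 (U'): U=WOWO F=OYGG R=GGWR B=WRBB L=BBOY
After move 3 (R'): R=GRGW U=WBWW F=OOGO D=RYYG B=YRRB
After move 4 (U'): U=BWWW F=BBGO R=OOGW B=GRRB L=YROY
After move 5 (R'): R=OWOG U=BRWG F=BWGW D=RBYO B=GRYB
After move 6 (U'): U=RGBW F=YRGW R=BWOG B=OWYB L=GROY
Query 1: D[3] = O
Query 2: R[0] = B
Query 3: U[1] = G
Query 4: F[1] = R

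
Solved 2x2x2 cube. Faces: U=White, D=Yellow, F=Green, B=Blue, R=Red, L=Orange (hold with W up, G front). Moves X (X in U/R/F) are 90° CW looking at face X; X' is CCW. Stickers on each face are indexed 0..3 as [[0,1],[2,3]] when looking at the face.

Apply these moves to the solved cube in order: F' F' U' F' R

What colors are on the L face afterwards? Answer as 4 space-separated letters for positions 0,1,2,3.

Answer: B Y O W

Derivation:
After move 1 (F'): F=GGGG U=WWRR R=YRYR D=OOYY L=OWOW
After move 2 (F'): F=GGGG U=WWYY R=OROR D=WWYY L=OROR
After move 3 (U'): U=WYWY F=ORGG R=GGOR B=ORBB L=BBOR
After move 4 (F'): F=RGOG U=WYGO R=WGWR D=BRYY L=BYOW
After move 5 (R): R=WWRG U=WGGG F=RROY D=BBYO B=ORYB
Query: L face = BYOW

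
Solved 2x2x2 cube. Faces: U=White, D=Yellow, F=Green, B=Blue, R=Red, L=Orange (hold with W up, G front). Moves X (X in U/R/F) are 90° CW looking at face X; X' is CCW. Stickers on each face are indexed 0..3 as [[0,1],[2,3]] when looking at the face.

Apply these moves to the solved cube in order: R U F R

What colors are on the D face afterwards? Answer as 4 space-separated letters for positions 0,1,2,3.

Answer: R W Y O

Derivation:
After move 1 (R): R=RRRR U=WGWG F=GYGY D=YBYB B=WBWB
After move 2 (U): U=WWGG F=RRGY R=WBRR B=OOWB L=GYOO
After move 3 (F): F=GRYR U=WWOY R=GBGR D=RWYB L=GYOB
After move 4 (R): R=GGRB U=WROR F=GWYB D=RWYO B=YOWB
Query: D face = RWYO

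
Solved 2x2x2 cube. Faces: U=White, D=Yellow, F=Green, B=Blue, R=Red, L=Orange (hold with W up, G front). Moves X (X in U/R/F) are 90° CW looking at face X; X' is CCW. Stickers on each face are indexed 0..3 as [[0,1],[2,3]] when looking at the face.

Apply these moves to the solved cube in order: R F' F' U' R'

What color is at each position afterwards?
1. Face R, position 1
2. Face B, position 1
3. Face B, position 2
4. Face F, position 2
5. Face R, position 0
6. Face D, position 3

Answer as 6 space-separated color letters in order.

After move 1 (R): R=RRRR U=WGWG F=GYGY D=YBYB B=WBWB
After move 2 (F'): F=YYGG U=WGRR R=BRYR D=OOYB L=OGOW
After move 3 (F'): F=YGYG U=WGBY R=OROR D=GWYB L=OROR
After move 4 (U'): U=GYWB F=ORYG R=YGOR B=ORWB L=WBOR
After move 5 (R'): R=GRYO U=GWWO F=OYYB D=GRYG B=BRWB
Query 1: R[1] = R
Query 2: B[1] = R
Query 3: B[2] = W
Query 4: F[2] = Y
Query 5: R[0] = G
Query 6: D[3] = G

Answer: R R W Y G G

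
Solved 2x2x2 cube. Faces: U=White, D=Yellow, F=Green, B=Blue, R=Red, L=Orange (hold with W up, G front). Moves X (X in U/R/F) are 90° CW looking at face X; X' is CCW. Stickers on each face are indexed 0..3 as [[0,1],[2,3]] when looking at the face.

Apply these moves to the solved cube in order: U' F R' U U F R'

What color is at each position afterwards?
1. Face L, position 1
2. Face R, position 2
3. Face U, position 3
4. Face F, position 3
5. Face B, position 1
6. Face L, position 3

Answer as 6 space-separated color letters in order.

Answer: R B G R W O

Derivation:
After move 1 (U'): U=WWWW F=OOGG R=GGRR B=RRBB L=BBOO
After move 2 (F): F=GOGO U=WWOB R=WGWR D=RGYY L=BYOY
After move 3 (R'): R=GRWW U=WBOR F=GWGB D=ROYO B=YRGB
After move 4 (U): U=OWRB F=GRGB R=YRWW B=BYGB L=GWOY
After move 5 (U): U=ROBW F=YRGB R=BYWW B=GWGB L=GROY
After move 6 (F): F=GYBR U=ROYR R=BYWW D=WBYO L=GROO
After move 7 (R'): R=YWBW U=RGYG F=GOBR D=WYYR B=OWBB
Query 1: L[1] = R
Query 2: R[2] = B
Query 3: U[3] = G
Query 4: F[3] = R
Query 5: B[1] = W
Query 6: L[3] = O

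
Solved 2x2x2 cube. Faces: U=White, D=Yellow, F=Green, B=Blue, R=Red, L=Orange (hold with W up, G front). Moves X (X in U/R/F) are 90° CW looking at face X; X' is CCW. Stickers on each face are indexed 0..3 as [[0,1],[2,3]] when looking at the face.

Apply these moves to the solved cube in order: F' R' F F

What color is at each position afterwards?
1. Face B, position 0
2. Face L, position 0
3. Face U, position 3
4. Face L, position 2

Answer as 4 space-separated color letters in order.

After move 1 (F'): F=GGGG U=WWRR R=YRYR D=OOYY L=OWOW
After move 2 (R'): R=RRYY U=WBRB F=GWGR D=OGYG B=YBOB
After move 3 (F): F=GGRW U=WBWW R=RRBY D=YRYG L=OOOG
After move 4 (F): F=RGWG U=WBGO R=WRWY D=BRYG L=OYOR
Query 1: B[0] = Y
Query 2: L[0] = O
Query 3: U[3] = O
Query 4: L[2] = O

Answer: Y O O O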